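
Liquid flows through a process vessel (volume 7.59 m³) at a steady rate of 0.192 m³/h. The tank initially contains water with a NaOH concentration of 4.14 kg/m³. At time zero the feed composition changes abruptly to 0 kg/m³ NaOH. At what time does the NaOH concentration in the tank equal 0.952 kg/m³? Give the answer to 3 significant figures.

Species balance: V dC/dt = Q(C_in − C) ⇒ τ = V/Q = 39.531 h.
C(t) = C_in + (C₀ − C_in) e^(−t/τ). Set C = 0.952 and solve for t:
e^(−t/τ) = (C − C_in)/(C₀ − C_in) = (0.952 − 0)/(4.14 − 0) = 0.22995
t = −τ ln(…) = 39.531 × 1.4699 = 58.106 h.

58.1 h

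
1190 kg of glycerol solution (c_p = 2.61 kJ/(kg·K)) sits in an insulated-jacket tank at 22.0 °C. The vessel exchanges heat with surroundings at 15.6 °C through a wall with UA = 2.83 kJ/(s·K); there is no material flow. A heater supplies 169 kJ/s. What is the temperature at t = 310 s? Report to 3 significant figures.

Lumped-capacitance energy balance: M c_p dT/dt = UA(T_amb − T) + Q̇.
dT/dt = (T_ss − T)/τ with T_ss = T_amb + Q̇/UA = 15.6 + 169/2.83 = 75.317 °C, τ = M c_p/UA = 1190·2.61/2.83 = 1097.5 s.
This is linear first-order; T(t) = T_ss + (T₀ − T_ss) e^(−t/τ).
T(310) = 75.317 + (-53.317)·0.75392 = 35.120 °C.

35.1 °C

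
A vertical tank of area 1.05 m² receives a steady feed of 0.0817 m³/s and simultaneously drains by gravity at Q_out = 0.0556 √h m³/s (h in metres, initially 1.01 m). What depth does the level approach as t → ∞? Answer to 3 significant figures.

2.16 m

Level balance: A dh/dt = 0.0817 − 0.0556 √h. Setting dh/dt = 0:
Q_in = 0.0556 √h_ss ⇒ √h_ss = 0.0817/0.0556 = 1.4694.
h_ss = 1.4694² = 2.1592 m. (Since h₀ = 1.01 m < h_ss, the level will rise toward this value.)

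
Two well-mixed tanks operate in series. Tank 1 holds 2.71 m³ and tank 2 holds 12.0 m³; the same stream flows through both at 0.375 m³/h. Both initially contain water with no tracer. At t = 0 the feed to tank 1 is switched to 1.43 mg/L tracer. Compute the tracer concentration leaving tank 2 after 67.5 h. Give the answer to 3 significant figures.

1.21 mg/L

Time constants: τᵢ = Vᵢ/Q for each well-mixed tank.
τ₁ = 2.71/0.375 = 7.2267 h; τ₂ = 12.0/0.375 = 32.000 h.
Solving the cascade with C₁(0)=C₂(0)=0 gives C₂(t) = C_in[1 − (τ₁ e^(−t/τ₁) − τ₂ e^(−t/τ₂))/(τ₁ − τ₂)].
At t = 67.5: e^(−t/τ₁) = 8.7804e-05, e^(−t/τ₂) = 0.12131.
C₂ = 1.43·[1 − (7.2267·8.7804e-05 − 32.000·0.12131)/(-24.773)] = 1.43·0.84332 = 1.2060 mg/L.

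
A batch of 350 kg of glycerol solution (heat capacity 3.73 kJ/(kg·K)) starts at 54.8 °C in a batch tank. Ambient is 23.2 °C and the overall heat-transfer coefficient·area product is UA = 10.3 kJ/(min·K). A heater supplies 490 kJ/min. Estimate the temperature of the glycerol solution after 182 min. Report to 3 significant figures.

M c_p dT/dt = −UA(T − T_amb) + Q̇.
dT/dt = (T_ss − T)/τ with T_ss = T_amb + Q̇/UA = 23.2 + 490/10.3 = 70.773 °C, τ = M c_p/UA = 350·3.73/10.3 = 126.75 min.
T approaches T_ss exponentially: T(t) = T_ss + (T₀ − T_ss) e^(−t/τ).
T(182) = 70.773 + (-15.973)·0.23790 = 66.973 °C.

67.0 °C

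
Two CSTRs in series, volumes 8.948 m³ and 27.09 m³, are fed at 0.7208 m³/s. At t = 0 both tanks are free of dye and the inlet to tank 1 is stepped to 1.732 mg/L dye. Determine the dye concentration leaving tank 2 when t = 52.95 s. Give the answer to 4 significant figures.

Species balance on tank i: dCᵢ/dt = (Cᵢ₋₁ − Cᵢ)/τᵢ with τᵢ = Vᵢ/Q.
τ₁ = 8.948/0.7208 = 12.4140 s; τ₂ = 27.09/0.7208 = 37.5832 s.
Solving the cascade with C₁(0)=C₂(0)=0 gives C₂(t) = C_in[1 − (τ₁ e^(−t/τ₁) − τ₂ e^(−t/τ₂))/(τ₁ − τ₂)].
At t = 52.95: e^(−t/τ₁) = 0.0140469, e^(−t/τ₂) = 0.244419.
C₂ = 1.732·[1 − (12.4140·0.0140469 − 37.5832·0.244419)/(-25.1693)] = 1.732·0.641957 = 1.11187 mg/L.

1.112 mg/L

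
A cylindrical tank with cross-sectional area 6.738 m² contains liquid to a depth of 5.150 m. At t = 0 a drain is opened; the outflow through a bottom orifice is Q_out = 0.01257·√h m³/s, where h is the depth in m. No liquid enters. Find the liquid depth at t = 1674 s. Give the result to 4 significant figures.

A dh/dt = −Q_out = −0.01257 √h.
Separate and integrate: 2(√h − √h₀) = −(0.01257/A) t.
√h = √5.150 − 0.01257·1674/(2·6.738) = 2.26936 − 1.56146 = 0.707905.
h = 0.707905² = 0.501130 m.

0.5011 m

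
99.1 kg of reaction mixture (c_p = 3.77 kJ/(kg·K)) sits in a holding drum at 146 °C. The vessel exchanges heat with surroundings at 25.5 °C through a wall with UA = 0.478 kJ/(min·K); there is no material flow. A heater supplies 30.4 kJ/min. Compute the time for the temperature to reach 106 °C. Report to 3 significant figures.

949 min

Lumped-capacitance energy balance: M c_p dT/dt = UA(T_amb − T) + Q̇.
τ = M c_p/UA = 781.60 min; T_ss = T_amb + Q̇/UA = 25.5 + 30.4/0.478 = 89.098 °C.
T(t) = T_ss + (T₀ − T_ss)e^(−t/τ); set T = 106:
t = −τ ln[(T − T_ss)/(T₀ − T_ss)] = −781.60 · ln(0.29703) = 948.80 min.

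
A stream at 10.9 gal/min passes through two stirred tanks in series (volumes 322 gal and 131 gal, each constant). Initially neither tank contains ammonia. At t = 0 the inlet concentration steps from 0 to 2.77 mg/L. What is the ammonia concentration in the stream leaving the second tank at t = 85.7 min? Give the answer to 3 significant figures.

2.51 mg/L

Time constants: τᵢ = Vᵢ/Q for each well-mixed tank.
τ₁ = 322/10.9 = 29.541 min; τ₂ = 131/10.9 = 12.018 min.
Tank 1: C₁ = C_in(1 − e^(−t/τ₁)). Tank 2 (τ₁ ≠ τ₂): C₂ = C_in[1 − (τ₁ e^(−t/τ₁) − τ₂ e^(−t/τ₂))/(τ₁ − τ₂)].
At t = 85.7: e^(−t/τ₁) = 0.054967, e^(−t/τ₂) = 0.00080011.
C₂ = 2.77·[1 − (29.541·0.054967 − 12.018·0.00080011)/(17.523)] = 2.77·0.90788 = 2.5148 mg/L.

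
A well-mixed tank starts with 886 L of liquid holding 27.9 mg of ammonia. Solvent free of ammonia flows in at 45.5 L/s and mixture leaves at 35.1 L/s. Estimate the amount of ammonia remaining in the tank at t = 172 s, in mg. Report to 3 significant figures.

Let m(t) be the amount of ammonia. Volume: V(t) = V₀ + (Q_in − Q_out) t = 886 + 10.400 t; V(172) = 2674.8 L.
Solute balance: dm/dt = 0 − Q_out C = −Q_out m/V(t).
dm/m = −Q_out dt/(V₀ + 10.400 t); integrating gives ln(m/m₀) = −(Q_out/(Q_in−Q_out)) ln(V/V₀).
m = m₀ (V₀/V)^(Q_out/(Q_in−Q_out)) = 27.9 × (886/2674.8)^(3.3750) = 0.67002 mg.

0.670 mg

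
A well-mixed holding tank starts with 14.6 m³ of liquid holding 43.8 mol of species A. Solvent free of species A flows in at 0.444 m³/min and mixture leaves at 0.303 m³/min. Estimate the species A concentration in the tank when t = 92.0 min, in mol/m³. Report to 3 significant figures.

0.405 mol/m³

Let m(t) be the amount of species A. Volume: V(t) = V₀ + (Q_in − Q_out) t = 14.6 + 0.14100 t; V(92.0) = 27.572 m³.
No species A enters, so dm/dt = −Q_out · (m/V).
Separate: dm/m = −Q_out dt/V(t) ⇒ ln(m/m₀) = −(Q_out/(Q_in−Q_out)) ln(V/V₀).
m = m₀ (V₀/V)^(Q_out/(Q_in−Q_out)) = 43.8 × (14.6/27.572)^(2.1489) = 11.172 mol.
C = m/V = 11.172/27.572 = 0.40518 mol/m³.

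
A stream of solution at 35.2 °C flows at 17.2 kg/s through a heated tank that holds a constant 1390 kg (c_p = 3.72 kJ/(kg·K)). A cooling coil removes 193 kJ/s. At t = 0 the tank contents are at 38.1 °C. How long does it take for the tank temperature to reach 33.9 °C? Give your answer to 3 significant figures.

100 s

M c_p dT/dt = ṁ c_p (T_in − T) − Q̇.
τ = M/ṁ = 80.814 s; T_ss = T_in − Q̇/(ṁ c_p) = 32.184 °C.
T(t) = T_ss + (T₀ − T_ss) e^(−t/τ). Set T = 33.9:
e^(−t/τ) = (33.9 − 32.184)/(38.1 − 32.184) = 0.29011
t = −80.814 · ln(0.29011) = 100.01 s.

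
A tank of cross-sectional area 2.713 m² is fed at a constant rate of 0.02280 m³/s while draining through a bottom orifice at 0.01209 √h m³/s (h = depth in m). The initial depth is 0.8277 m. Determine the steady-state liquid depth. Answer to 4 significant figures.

Unsteady balance on liquid volume: A dh/dt = Q_in − 0.01209 √h. At steady state dh/dt = 0:
Q_in = 0.01209 √h_ss ⇒ √h_ss = 0.02280/0.01209 = 1.88586.
h_ss = 1.88586² = 3.55645 m. (Since h₀ = 0.8277 m < h_ss, the level will rise toward this value.)

3.556 m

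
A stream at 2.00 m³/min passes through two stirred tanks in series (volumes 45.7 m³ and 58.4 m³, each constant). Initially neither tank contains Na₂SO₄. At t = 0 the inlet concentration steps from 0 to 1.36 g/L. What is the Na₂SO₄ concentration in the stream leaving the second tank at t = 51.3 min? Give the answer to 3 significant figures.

0.799 g/L

Time constants: τᵢ = Vᵢ/Q for each well-mixed tank.
τ₁ = 45.7/2.00 = 22.850 min; τ₂ = 58.4/2.00 = 29.200 min.
Solving the cascade with C₁(0)=C₂(0)=0 gives C₂(t) = C_in[1 − (τ₁ e^(−t/τ₁) − τ₂ e^(−t/τ₂))/(τ₁ − τ₂)].
At t = 51.3: e^(−t/τ₁) = 0.10592, e^(−t/τ₂) = 0.17259.
C₂ = 1.36·[1 − (22.850·0.10592 − 29.200·0.17259)/(-6.3500)] = 1.36·0.58751 = 0.79902 g/L.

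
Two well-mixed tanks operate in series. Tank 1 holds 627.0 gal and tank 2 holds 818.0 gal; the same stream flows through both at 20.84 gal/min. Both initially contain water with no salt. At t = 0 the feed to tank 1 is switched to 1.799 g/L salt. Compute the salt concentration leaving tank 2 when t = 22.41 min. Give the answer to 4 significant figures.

0.2499 g/L

Each tank obeys Vᵢ dCᵢ/dt = Q(Cᵢ₋₁ − Cᵢ), so τᵢ = Vᵢ/Q.
τ₁ = 627.0/20.84 = 30.0864 min; τ₂ = 818.0/20.84 = 39.2514 min.
Solving the cascade with C₁(0)=C₂(0)=0 gives C₂(t) = C_in[1 − (τ₁ e^(−t/τ₁) − τ₂ e^(−t/τ₂))/(τ₁ − τ₂)].
At t = 22.41: e^(−t/τ₁) = 0.474803, e^(−t/τ₂) = 0.564997.
C₂ = 1.799·[1 − (30.0864·0.474803 − 39.2514·0.564997)/(-9.16507)] = 1.799·0.138920 = 0.249917 g/L.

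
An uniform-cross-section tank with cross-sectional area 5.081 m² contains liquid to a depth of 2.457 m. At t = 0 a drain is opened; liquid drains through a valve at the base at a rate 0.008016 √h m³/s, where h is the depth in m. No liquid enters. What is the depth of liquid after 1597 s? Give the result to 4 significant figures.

A dh/dt = −Q_out = −0.008016 √h.
Separate and integrate: 2(√h − √h₀) = −(0.008016/A) t.
√h = √2.457 − 0.008016·1597/(2·5.081) = 1.56748 − 1.25975 = 0.307735.
h = 0.307735² = 0.0947007 m.

0.09470 m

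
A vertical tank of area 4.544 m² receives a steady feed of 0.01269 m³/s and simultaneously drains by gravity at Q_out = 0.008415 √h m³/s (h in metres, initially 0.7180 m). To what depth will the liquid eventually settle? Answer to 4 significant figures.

2.274 m

Level balance: A dh/dt = 0.01269 − 0.008415 √h. Setting dh/dt = 0:
Q_in = 0.008415 √h_ss ⇒ √h_ss = 0.01269/0.008415 = 1.50802.
h_ss = 1.50802² = 2.27413 m. (Since h₀ = 0.7180 m < h_ss, the level will rise toward this value.)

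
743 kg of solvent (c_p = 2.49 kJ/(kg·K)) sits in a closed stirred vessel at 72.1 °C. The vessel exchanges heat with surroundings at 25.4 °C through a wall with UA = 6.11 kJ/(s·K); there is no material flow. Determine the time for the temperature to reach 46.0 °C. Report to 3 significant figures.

First-law balance (no shaft work): M c_p dT/dt = −UA(T − T_amb).
τ = M c_p/UA = 302.79 s; T_ss = T_amb = 25.400 °C.
T(t) = T_ss + (T₀ − T_ss)e^(−t/τ); set T = 46.0:
t = −τ ln[(T − T_ss)/(T₀ − T_ss)] = −302.79 · ln(0.44111) = 247.82 s.

248 s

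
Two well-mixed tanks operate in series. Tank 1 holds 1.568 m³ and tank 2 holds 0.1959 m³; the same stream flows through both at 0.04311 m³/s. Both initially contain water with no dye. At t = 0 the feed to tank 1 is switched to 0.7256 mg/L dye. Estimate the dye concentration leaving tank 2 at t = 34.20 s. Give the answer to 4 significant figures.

Each tank obeys Vᵢ dCᵢ/dt = Q(Cᵢ₋₁ − Cᵢ), so τᵢ = Vᵢ/Q.
τ₁ = 1.568/0.04311 = 36.3721 s; τ₂ = 0.1959/0.04311 = 4.54419 s.
Tank 1: C₁ = C_in(1 − e^(−t/τ₁)). Tank 2 (τ₁ ≠ τ₂): C₂ = C_in[1 − (τ₁ e^(−t/τ₁) − τ₂ e^(−t/τ₂))/(τ₁ − τ₂)].
At t = 34.20: e^(−t/τ₁) = 0.390518, e^(−t/τ₂) = 0.000538838.
C₂ = 0.7256·[1 − (36.3721·0.390518 − 4.54419·0.000538838)/(31.8279)] = 0.7256·0.553803 = 0.401840 mg/L.

0.4018 mg/L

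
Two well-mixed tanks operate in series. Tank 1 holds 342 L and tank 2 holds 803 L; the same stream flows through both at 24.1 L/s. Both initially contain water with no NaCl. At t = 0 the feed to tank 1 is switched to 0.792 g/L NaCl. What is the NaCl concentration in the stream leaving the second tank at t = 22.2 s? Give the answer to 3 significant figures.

Each tank obeys Vᵢ dCᵢ/dt = Q(Cᵢ₋₁ − Cᵢ), so τᵢ = Vᵢ/Q.
τ₁ = 342/24.1 = 14.191 s; τ₂ = 803/24.1 = 33.320 s.
Solving the cascade with C₁(0)=C₂(0)=0 gives C₂(t) = C_in[1 − (τ₁ e^(−t/τ₁) − τ₂ e^(−t/τ₂))/(τ₁ − τ₂)].
At t = 22.2: e^(−t/τ₁) = 0.20922, e^(−t/τ₂) = 0.51362.
C₂ = 0.792·[1 − (14.191·0.20922 − 33.320·0.51362)/(-19.129)] = 0.792·0.26056 = 0.20636 g/L.

0.206 g/L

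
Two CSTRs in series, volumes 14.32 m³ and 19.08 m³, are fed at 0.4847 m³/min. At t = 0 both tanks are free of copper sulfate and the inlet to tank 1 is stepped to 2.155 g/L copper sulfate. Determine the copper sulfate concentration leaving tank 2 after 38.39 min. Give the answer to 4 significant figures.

Species balance on tank i: dCᵢ/dt = (Cᵢ₋₁ − Cᵢ)/τᵢ with τᵢ = Vᵢ/Q.
τ₁ = 14.32/0.4847 = 29.5440 min; τ₂ = 19.08/0.4847 = 39.3646 min.
Solving the cascade with C₁(0)=C₂(0)=0 gives C₂(t) = C_in[1 − (τ₁ e^(−t/τ₁) − τ₂ e^(−t/τ₂))/(τ₁ − τ₂)].
At t = 38.39: e^(−t/τ₁) = 0.272691, e^(−t/τ₂) = 0.377101.
C₂ = 2.155·[1 − (29.5440·0.272691 − 39.3646·0.377101)/(-9.82051)] = 2.155·0.308793 = 0.665448 g/L.

0.6654 g/L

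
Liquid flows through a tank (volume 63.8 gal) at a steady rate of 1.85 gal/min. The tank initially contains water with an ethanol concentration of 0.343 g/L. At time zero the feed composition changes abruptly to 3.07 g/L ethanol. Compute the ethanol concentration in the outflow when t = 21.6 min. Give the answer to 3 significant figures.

Mass balance on the solute (V constant): V dC/dt = Q(C_in − C).
So dC/dt = (C_in − C)/τ with τ = V/Q = 63.8/1.85 = 34.486 min.
C approaches C_in exponentially: C(t) = C_in + (C₀ − C_in) e^(−t/τ).
C(21.6) = 3.07 + (0.343 − 3.07)·e^(−21.6/34.486) = 3.07 + (-2.7270)·0.53455 = 1.6123 g/L.

1.61 g/L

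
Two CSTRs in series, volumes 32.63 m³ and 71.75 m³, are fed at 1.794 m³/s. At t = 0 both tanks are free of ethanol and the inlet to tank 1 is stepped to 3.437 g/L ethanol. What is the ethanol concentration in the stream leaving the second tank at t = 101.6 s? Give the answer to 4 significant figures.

2.951 g/L

Time constants: τᵢ = Vᵢ/Q for each well-mixed tank.
τ₁ = 32.63/1.794 = 18.1884 s; τ₂ = 71.75/1.794 = 39.9944 s.
Tank 1: C₁ = C_in(1 − e^(−t/τ₁)). Tank 2 (τ₁ ≠ τ₂): C₂ = C_in[1 − (τ₁ e^(−t/τ₁) − τ₂ e^(−t/τ₂))/(τ₁ − τ₂)].
At t = 101.6: e^(−t/τ₁) = 0.00375009, e^(−t/τ₂) = 0.0788385.
C₂ = 3.437·[1 − (18.1884·0.00375009 − 39.9944·0.0788385)/(-21.8060)] = 3.437·0.858530 = 2.95077 g/L.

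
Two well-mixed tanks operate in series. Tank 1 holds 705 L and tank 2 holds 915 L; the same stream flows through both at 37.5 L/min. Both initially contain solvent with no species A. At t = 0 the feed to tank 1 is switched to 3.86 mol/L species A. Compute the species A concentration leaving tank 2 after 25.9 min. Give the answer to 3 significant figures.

Time constants: τᵢ = Vᵢ/Q for each well-mixed tank.
τ₁ = 705/37.5 = 18.800 min; τ₂ = 915/37.5 = 24.400 min.
Tank 1: C₁ = C_in(1 − e^(−t/τ₁)). Tank 2 (τ₁ ≠ τ₂): C₂ = C_in[1 − (τ₁ e^(−t/τ₁) − τ₂ e^(−t/τ₂))/(τ₁ − τ₂)].
At t = 25.9: e^(−t/τ₁) = 0.25217, e^(−t/τ₂) = 0.34595.
C₂ = 3.86·[1 − (18.800·0.25217 − 24.400·0.34595)/(-5.6000)] = 3.86·0.33923 = 1.3094 mol/L.

1.31 mol/L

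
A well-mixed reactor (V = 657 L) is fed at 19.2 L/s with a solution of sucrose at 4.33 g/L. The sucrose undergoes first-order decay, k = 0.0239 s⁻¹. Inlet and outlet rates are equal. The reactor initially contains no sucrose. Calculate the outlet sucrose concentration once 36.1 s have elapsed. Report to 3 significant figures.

V dC/dt = Q(C_in − C) − k V C.
dC/dt = (Q/V) C_in − (Q/V + k) C; effective rate a = Q/V + k = 0.029224 + 0.0239 = 0.053124 s⁻¹.
C_ss = Q C_in/(Q + kV) = 2.3820 g/L; C(t) = C_ss + (C₀ − C_ss) e^(−a t).
C(36.1) = 2.3820 + (-2.3820)·e^(−0.053124·36.1) = 2.3820 + (-2.3820)·0.14693 = 2.0320 g/L.

2.03 g/L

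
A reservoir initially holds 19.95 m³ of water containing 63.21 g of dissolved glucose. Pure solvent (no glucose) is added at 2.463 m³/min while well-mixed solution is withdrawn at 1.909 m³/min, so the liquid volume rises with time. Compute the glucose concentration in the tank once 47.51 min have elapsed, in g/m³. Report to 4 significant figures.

0.07525 g/m³

Total volume: dV/dt = Q_in − Q_out = 0.554000 m³/min, so V(t) = 19.95 + 0.554000 t and V(47.51) = 46.2705 m³.
No glucose enters, so dm/dt = −Q_out · (m/V).
Separate: dm/m = −Q_out dt/V(t) ⇒ ln(m/m₀) = −(Q_out/(Q_in−Q_out)) ln(V/V₀).
m = m₀ (V₀/V)^(Q_out/(Q_in−Q_out)) = 63.21 × (19.95/46.2705)^(3.44585) = 3.48181 g.
C = m/V = 3.48181/46.2705 = 0.0752489 g/m³.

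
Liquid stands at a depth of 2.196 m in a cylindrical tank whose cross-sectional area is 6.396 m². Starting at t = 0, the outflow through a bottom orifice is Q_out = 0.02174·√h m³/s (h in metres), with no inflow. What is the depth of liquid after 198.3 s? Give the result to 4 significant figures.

With no inflow, A dh/dt = −0.02174 √h.
This is separable: 2 d(√h)/dt = −0.02174/A, so √h = √h₀ − (0.02174/(2A)) t.
√h = √2.196 − 0.02174·198.3/(2·6.396) = 1.48189 − 0.337011 = 1.14488.
h = 1.14488² = 1.31075 m.

1.311 m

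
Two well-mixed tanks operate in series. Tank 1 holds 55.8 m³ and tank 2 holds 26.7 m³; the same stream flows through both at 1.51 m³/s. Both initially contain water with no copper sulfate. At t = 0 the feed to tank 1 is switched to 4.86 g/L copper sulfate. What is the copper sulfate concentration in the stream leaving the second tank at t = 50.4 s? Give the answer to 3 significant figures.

2.74 g/L

Species balance on tank i: dCᵢ/dt = (Cᵢ₋₁ − Cᵢ)/τᵢ with τᵢ = Vᵢ/Q.
τ₁ = 55.8/1.51 = 36.954 s; τ₂ = 26.7/1.51 = 17.682 s.
Tank 1: C₁ = C_in(1 − e^(−t/τ₁)). Tank 2 (τ₁ ≠ τ₂): C₂ = C_in[1 − (τ₁ e^(−t/τ₁) − τ₂ e^(−t/τ₂))/(τ₁ − τ₂)].
At t = 50.4: e^(−t/τ₁) = 0.25567, e^(−t/τ₂) = 0.057825.
C₂ = 4.86·[1 − (36.954·0.25567 − 17.682·0.057825)/(19.272)] = 4.86·0.56280 = 2.7352 g/L.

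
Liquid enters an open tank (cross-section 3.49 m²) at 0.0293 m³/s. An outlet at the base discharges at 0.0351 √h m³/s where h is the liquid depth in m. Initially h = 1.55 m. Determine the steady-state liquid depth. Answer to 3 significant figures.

A dh/dt = Q_in − 0.0351 √h. Steady state requires inflow = outflow:
Q_in = 0.0351 √h_ss ⇒ √h_ss = 0.0293/0.0351 = 0.83476.
h_ss = 0.83476² = 0.69682 m. (Since h₀ = 1.55 m > h_ss, the level will fall toward this value.)

0.697 m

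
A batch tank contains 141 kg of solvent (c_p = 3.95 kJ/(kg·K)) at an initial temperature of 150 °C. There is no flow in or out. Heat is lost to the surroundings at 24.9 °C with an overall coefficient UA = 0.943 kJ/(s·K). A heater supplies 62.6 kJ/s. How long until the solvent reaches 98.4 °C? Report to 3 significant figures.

M c_p dT/dt = −UA(T − T_amb) + Q̇.
τ = M c_p/UA = 590.62 s; T_ss = T_amb + Q̇/UA = 24.9 + 62.6/0.943 = 91.284 °C.
T(t) = T_ss + (T₀ − T_ss)e^(−t/τ); set T = 98.4:
t = −τ ln[(T − T_ss)/(T₀ − T_ss)] = −590.62 · ln(0.12120) = 1246.4 s.

1250 s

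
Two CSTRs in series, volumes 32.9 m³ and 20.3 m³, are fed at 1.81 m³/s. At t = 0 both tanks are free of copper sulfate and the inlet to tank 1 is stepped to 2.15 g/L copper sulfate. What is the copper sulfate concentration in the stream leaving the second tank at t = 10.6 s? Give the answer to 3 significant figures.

Each tank obeys Vᵢ dCᵢ/dt = Q(Cᵢ₋₁ − Cᵢ), so τᵢ = Vᵢ/Q.
τ₁ = 32.9/1.81 = 18.177 s; τ₂ = 20.3/1.81 = 11.215 s.
Tank 1: C₁ = C_in(1 − e^(−t/τ₁)). Tank 2 (τ₁ ≠ τ₂): C₂ = C_in[1 − (τ₁ e^(−t/τ₁) − τ₂ e^(−t/τ₂))/(τ₁ − τ₂)].
At t = 10.6: e^(−t/τ₁) = 0.55813, e^(−t/τ₂) = 0.38863.
C₂ = 2.15·[1 − (18.177·0.55813 − 11.215·0.38863)/(6.9613)] = 2.15·0.16879 = 0.36289 g/L.

0.363 g/L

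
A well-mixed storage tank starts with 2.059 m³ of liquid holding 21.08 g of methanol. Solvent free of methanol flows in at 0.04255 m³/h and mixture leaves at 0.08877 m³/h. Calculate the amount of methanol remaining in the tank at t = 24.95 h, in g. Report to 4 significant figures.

Let m(t) be the amount of methanol. Volume: V(t) = V₀ + (Q_in − Q_out) t = 2.059 − 0.0462200 t; V(24.95) = 0.905811 m³.
No methanol enters, so dm/dt = −Q_out · (m/V).
dm/m = −Q_out dt/(V₀ − 0.0462200 t); integrating gives ln(m/m₀) = −(Q_out/(Q_in−Q_out)) ln(V/V₀).
m = m₀ (V₀/V)^(Q_out/(Q_in−Q_out)) = 21.08 × (2.059/0.905811)^(-1.92060) = 4.35461 g.

4.355 g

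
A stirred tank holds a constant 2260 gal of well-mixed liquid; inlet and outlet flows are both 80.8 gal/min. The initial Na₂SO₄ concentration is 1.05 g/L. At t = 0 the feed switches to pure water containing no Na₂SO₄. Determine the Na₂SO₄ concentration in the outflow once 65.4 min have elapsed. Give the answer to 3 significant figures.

Unsteady species balance (constant V, well mixed): V dC/dt = Q(C_in − C).
Rewrite as dC/dt + C/τ = C_in/τ, τ = V/Q = 27.970 min.
This is linear first-order; C(t) = C_in + (C₀ − C_in) e^(−t/τ).
C(65.4) = 0 + (1.05 − 0)·e^(−65.4/27.970) = 0 + (1.0500)·0.096502 = 0.10133 g/L.

0.101 g/L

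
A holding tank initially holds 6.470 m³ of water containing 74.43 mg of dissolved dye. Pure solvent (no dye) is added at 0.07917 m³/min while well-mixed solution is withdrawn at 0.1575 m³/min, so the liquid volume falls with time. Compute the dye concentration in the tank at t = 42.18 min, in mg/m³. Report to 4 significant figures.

5.586 mg/m³

Let m(t) be the amount of dye. Volume: V(t) = V₀ + (Q_in − Q_out) t = 6.470 − 0.0783300 t; V(42.18) = 3.16604 m³.
No dye enters, so dm/dt = −Q_out · (m/V).
Separate: dm/m = −Q_out dt/V(t) ⇒ ln(m/m₀) = −(Q_out/(Q_in−Q_out)) ln(V/V₀).
m = m₀ (V₀/V)^(Q_out/(Q_in−Q_out)) = 74.43 × (6.470/3.16604)^(-2.01072) = 17.6866 mg.
C = m/V = 17.6866/3.16604 = 5.58634 mg/m³.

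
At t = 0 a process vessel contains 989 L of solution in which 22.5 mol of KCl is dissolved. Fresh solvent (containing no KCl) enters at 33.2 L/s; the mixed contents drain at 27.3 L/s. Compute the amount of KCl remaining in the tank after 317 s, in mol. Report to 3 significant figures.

0.165 mol

Total volume: dV/dt = Q_in − Q_out = 5.9000 L/s, so V(t) = 989 + 5.9000 t and V(317) = 2859.3 L.
Species balance (pure solvent in): dm/dt = −Q_out · m/V(t).
dm/m = −Q_out dt/(V₀ + 5.9000 t); integrating gives ln(m/m₀) = −(Q_out/(Q_in−Q_out)) ln(V/V₀).
m = m₀ (V₀/V)^(Q_out/(Q_in−Q_out)) = 22.5 × (989/2859.3)^(4.6271) = 0.16550 mol.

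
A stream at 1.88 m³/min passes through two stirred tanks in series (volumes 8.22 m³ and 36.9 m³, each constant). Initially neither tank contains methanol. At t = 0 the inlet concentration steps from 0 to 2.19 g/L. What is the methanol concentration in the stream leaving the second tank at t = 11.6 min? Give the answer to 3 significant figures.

Each tank obeys Vᵢ dCᵢ/dt = Q(Cᵢ₋₁ − Cᵢ), so τᵢ = Vᵢ/Q.
τ₁ = 8.22/1.88 = 4.3723 min; τ₂ = 36.9/1.88 = 19.628 min.
Solving the cascade with C₁(0)=C₂(0)=0 gives C₂(t) = C_in[1 − (τ₁ e^(−t/τ₁) − τ₂ e^(−t/τ₂))/(τ₁ − τ₂)].
At t = 11.6: e^(−t/τ₁) = 0.070437, e^(−t/τ₂) = 0.55377.
C₂ = 2.19·[1 − (4.3723·0.070437 − 19.628·0.55377)/(-15.255)] = 2.19·0.30770 = 0.67386 g/L.

0.674 g/L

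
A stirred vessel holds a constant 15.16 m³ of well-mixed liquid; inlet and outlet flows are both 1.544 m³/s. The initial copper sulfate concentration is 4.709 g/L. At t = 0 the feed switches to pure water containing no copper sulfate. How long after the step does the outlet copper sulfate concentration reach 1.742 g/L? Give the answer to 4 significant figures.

Mass balance on the solute (V constant): V dC/dt = Q(C_in − C), so τ = V/Q = 9.81865 s.
C(t) = C_in + (C₀ − C_in) e^(−t/τ). Set C = 1.742 and solve for t:
e^(−t/τ) = (C − C_in)/(C₀ − C_in) = (1.742 − 0)/(4.709 − 0) = 0.369930
t = −τ ln(…) = 9.81865 × 0.994442 = 9.76408 s.

9.764 s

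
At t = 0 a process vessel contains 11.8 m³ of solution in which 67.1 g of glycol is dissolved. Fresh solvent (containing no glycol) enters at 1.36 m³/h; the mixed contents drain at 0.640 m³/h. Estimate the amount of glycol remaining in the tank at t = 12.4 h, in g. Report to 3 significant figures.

Total volume: dV/dt = Q_in − Q_out = 0.72000 m³/h, so V(t) = 11.8 + 0.72000 t and V(12.4) = 20.728 m³.
Solute balance: dm/dt = 0 − Q_out C = −Q_out m/V(t).
dm/m = −Q_out dt/(V₀ + 0.72000 t); integrating gives ln(m/m₀) = −(Q_out/(Q_in−Q_out)) ln(V/V₀).
m = m₀ (V₀/V)^(Q_out/(Q_in−Q_out)) = 67.1 × (11.8/20.728)^(0.88889) = 40.666 g.

40.7 g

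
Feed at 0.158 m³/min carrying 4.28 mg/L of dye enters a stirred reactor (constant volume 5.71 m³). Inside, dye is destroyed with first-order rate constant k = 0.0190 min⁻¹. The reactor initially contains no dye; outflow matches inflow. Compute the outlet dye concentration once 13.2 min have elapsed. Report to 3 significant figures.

1.17 mg/L

Species balance: V dC/dt = Q C_in − Q C − k V C.
This is linear with rate a = Q/V + k = 0.046671 min⁻¹.
C_ss = Q C_in/(Q + kV) = 2.5376 mg/L; C(t) = C_ss + (C₀ − C_ss) e^(−a t).
C(13.2) = 2.5376 + (-2.5376)·e^(−0.046671·13.2) = 2.5376 + (-2.5376)·0.54007 = 1.1671 mg/L.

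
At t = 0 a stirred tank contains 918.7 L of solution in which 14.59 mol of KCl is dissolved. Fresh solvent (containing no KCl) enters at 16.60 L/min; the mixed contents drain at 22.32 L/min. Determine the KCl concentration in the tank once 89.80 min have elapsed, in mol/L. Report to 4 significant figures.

Let m(t) be the amount of KCl. Volume: V(t) = V₀ + (Q_in − Q_out) t = 918.7 − 5.72000 t; V(89.80) = 405.044 L.
Solute balance: dm/dt = 0 − Q_out C = −Q_out m/V(t).
Separate: dm/m = −Q_out dt/V(t) ⇒ ln(m/m₀) = −(Q_out/(Q_in−Q_out)) ln(V/V₀).
m = m₀ (V₀/V)^(Q_out/(Q_in−Q_out)) = 14.59 × (918.7/405.044)^(-3.90210) = 0.597297 mol.
C = m/V = 0.597297/405.044 = 0.00147465 mol/L.

0.001475 mol/L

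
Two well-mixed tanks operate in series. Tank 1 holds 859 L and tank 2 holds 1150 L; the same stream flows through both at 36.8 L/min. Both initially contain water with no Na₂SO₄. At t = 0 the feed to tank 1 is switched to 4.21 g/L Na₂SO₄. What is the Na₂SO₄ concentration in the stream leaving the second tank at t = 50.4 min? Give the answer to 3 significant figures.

Species balance on tank i: dCᵢ/dt = (Cᵢ₋₁ − Cᵢ)/τᵢ with τᵢ = Vᵢ/Q.
τ₁ = 859/36.8 = 23.342 min; τ₂ = 1150/36.8 = 31.250 min.
Solving the cascade with C₁(0)=C₂(0)=0 gives C₂(t) = C_in[1 − (τ₁ e^(−t/τ₁) − τ₂ e^(−t/τ₂))/(τ₁ − τ₂)].
At t = 50.4: e^(−t/τ₁) = 0.11542, e^(−t/τ₂) = 0.19933.
C₂ = 4.21·[1 − (23.342·0.11542 − 31.250·0.19933)/(-7.9076)] = 4.21·0.55299 = 2.3281 g/L.

2.33 g/L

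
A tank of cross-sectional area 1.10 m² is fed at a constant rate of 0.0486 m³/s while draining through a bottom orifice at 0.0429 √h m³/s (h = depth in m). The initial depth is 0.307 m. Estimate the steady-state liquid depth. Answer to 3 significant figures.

Volume balance on the tank: A dh/dt = Q_in − 0.0429 √h. At steady state dh/dt = 0:
Q_in = 0.0429 √h_ss ⇒ √h_ss = 0.0486/0.0429 = 1.1329.
h_ss = 1.1329² = 1.2834 m. (Since h₀ = 0.307 m < h_ss, the level will rise toward this value.)

1.28 m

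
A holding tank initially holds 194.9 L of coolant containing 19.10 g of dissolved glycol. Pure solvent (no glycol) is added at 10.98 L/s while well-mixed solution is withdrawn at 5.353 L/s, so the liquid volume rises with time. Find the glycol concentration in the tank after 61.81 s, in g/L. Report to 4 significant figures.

0.01329 g/L

Let m(t) be the amount of glycol. Volume: V(t) = V₀ + (Q_in − Q_out) t = 194.9 + 5.62700 t; V(61.81) = 542.705 L.
Solute balance: dm/dt = 0 − Q_out C = −Q_out m/V(t).
Separate: dm/m = −Q_out dt/V(t) ⇒ ln(m/m₀) = −(Q_out/(Q_in−Q_out)) ln(V/V₀).
m = m₀ (V₀/V)^(Q_out/(Q_in−Q_out)) = 19.10 × (194.9/542.705)^(0.951306) = 7.21005 g.
C = m/V = 7.21005/542.705 = 0.0132854 g/L.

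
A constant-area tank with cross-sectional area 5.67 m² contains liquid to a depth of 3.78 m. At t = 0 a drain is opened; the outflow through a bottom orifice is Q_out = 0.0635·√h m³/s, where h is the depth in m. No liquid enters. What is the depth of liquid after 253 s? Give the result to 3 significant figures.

0.278 m

A dh/dt = −Q_out = −0.0635 √h.
Separate and integrate: 2(√h − √h₀) = −(0.0635/A) t.
√h = √3.78 − 0.0635·253/(2·5.67) = 1.9442 − 1.4167 = 0.52751.
h = 0.52751² = 0.27827 m.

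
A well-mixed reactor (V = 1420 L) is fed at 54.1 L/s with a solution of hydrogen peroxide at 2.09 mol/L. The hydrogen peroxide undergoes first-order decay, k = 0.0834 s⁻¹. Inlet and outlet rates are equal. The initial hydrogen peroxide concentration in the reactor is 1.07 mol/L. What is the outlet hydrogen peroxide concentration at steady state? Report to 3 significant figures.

V dC/dt = Q(C_in − C) − k V C.
Steady state (dC/dt = 0): C_ss = Q C_in/(Q + kV) = C_in/(1 + kV/Q).
C_ss = 54.1·2.09/(54.1 + 0.0834·1420) = 113.07/172.53 = 0.65537 mol/L.

0.655 mol/L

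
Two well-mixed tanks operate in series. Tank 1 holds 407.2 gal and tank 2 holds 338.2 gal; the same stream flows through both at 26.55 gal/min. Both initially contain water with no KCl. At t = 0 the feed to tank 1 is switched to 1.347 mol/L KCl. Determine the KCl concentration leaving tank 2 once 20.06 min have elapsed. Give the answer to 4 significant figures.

0.5647 mol/L

Time constants: τᵢ = Vᵢ/Q for each well-mixed tank.
τ₁ = 407.2/26.55 = 15.3371 min; τ₂ = 338.2/26.55 = 12.7382 min.
Tank 1: C₁ = C_in(1 − e^(−t/τ₁)). Tank 2 (τ₁ ≠ τ₂): C₂ = C_in[1 − (τ₁ e^(−t/τ₁) − τ₂ e^(−t/τ₂))/(τ₁ − τ₂)].
At t = 20.06: e^(−t/τ₁) = 0.270377, e^(−t/τ₂) = 0.207052.
C₂ = 1.347·[1 − (15.3371·0.270377 − 12.7382·0.207052)/(2.59887)] = 1.347·0.419239 = 0.564716 mol/L.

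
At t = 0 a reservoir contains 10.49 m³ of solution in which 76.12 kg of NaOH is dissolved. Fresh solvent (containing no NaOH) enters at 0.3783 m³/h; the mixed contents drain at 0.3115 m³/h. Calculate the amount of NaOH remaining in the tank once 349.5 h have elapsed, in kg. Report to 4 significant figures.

Total volume: dV/dt = Q_in − Q_out = 0.0668000 m³/h, so V(t) = 10.49 + 0.0668000 t and V(349.5) = 33.8366 m³.
Solute balance: dm/dt = 0 − Q_out C = −Q_out m/V(t).
Separate: dm/m = −Q_out dt/V(t) ⇒ ln(m/m₀) = −(Q_out/(Q_in−Q_out)) ln(V/V₀).
m = m₀ (V₀/V)^(Q_out/(Q_in−Q_out)) = 76.12 × (10.49/33.8366)^(4.66317) = 0.323412 kg.

0.3234 kg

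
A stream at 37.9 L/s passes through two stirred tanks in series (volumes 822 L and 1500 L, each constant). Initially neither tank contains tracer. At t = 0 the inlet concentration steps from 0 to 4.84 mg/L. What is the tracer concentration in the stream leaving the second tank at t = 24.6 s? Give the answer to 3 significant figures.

Time constants: τᵢ = Vᵢ/Q for each well-mixed tank.
τ₁ = 822/37.9 = 21.689 s; τ₂ = 1500/37.9 = 39.578 s.
Solving the cascade with C₁(0)=C₂(0)=0 gives C₂(t) = C_in[1 − (τ₁ e^(−t/τ₁) − τ₂ e^(−t/τ₂))/(τ₁ − τ₂)].
At t = 24.6: e^(−t/τ₁) = 0.32167, e^(−t/τ₂) = 0.53711.
C₂ = 4.84·[1 − (21.689·0.32167 − 39.578·0.53711)/(-17.889)] = 4.84·0.20170 = 0.97623 mg/L.

0.976 mg/L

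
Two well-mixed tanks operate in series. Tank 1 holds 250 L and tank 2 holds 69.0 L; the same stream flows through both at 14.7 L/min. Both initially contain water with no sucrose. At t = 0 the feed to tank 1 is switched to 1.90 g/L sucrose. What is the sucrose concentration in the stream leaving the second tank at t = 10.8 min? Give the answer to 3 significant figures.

Time constants: τᵢ = Vᵢ/Q for each well-mixed tank.
τ₁ = 250/14.7 = 17.007 min; τ₂ = 69.0/14.7 = 4.6939 min.
Solving the cascade with C₁(0)=C₂(0)=0 gives C₂(t) = C_in[1 − (τ₁ e^(−t/τ₁) − τ₂ e^(−t/τ₂))/(τ₁ − τ₂)].
At t = 10.8: e^(−t/τ₁) = 0.52991, e^(−t/τ₂) = 0.10017.
C₂ = 1.90·[1 − (17.007·0.52991 − 4.6939·0.10017)/(12.313)] = 1.90·0.30626 = 0.58190 g/L.

0.582 g/L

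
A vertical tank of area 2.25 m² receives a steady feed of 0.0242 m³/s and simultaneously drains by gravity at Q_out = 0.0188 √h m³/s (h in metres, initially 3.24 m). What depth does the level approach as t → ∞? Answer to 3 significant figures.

1.66 m

Mass balance (ρ constant): A dh/dt = Q_in − 0.0188 √h. At steady state dh/dt = 0:
Q_in = 0.0188 √h_ss ⇒ √h_ss = 0.0242/0.0188 = 1.2872.
h_ss = 1.2872² = 1.6570 m. (Since h₀ = 3.24 m > h_ss, the level will fall toward this value.)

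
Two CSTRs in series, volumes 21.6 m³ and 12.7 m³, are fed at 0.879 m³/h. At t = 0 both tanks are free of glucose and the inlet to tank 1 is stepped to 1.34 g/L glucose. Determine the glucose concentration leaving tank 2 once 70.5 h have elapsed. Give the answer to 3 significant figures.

Species balance on tank i: dCᵢ/dt = (Cᵢ₋₁ − Cᵢ)/τᵢ with τᵢ = Vᵢ/Q.
τ₁ = 21.6/0.879 = 24.573 h; τ₂ = 12.7/0.879 = 14.448 h.
Tank 1: C₁ = C_in(1 − e^(−t/τ₁)). Tank 2 (τ₁ ≠ τ₂): C₂ = C_in[1 − (τ₁ e^(−t/τ₁) − τ₂ e^(−t/τ₂))/(τ₁ − τ₂)].
At t = 70.5: e^(−t/τ₁) = 0.056758, e^(−t/τ₂) = 0.0076009.
C₂ = 1.34·[1 − (24.573·0.056758 − 14.448·0.0076009)/(10.125)] = 1.34·0.87310 = 1.1699 g/L.

1.17 g/L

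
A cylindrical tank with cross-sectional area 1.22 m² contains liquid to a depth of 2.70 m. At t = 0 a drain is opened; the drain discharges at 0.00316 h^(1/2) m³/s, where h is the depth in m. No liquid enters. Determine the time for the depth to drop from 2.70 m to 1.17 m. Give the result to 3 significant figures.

Volume balance on the tank: A dh/dt = −0.00316 √h.
This is separable: 2 d(√h)/dt = −0.00316/A, so √h = √h₀ − (0.00316/(2A)) t.
t = 2A(√h₀ − √h)/0.00316 = 2·1.22·(√2.70 − √1.17)/0.00316
  = 2.4400 × (1.6432 − 1.0817) / 0.00316 = 433.57 s.

434 s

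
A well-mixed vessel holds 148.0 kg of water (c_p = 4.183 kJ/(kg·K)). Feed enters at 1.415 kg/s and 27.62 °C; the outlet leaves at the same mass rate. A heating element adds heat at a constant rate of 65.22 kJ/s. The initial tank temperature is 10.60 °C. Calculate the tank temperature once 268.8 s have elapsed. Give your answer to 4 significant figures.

M c_p dT/dt = ṁ c_p (T_in − T) + Q̇.
τ = M/ṁ = 104.594 s; T_ss = T_in + Q̇/(ṁ c_p) = 27.62 + 65.22/(1.415·4.183) = 38.6389 °C.
Solution: T(t) = T_ss + (T₀ − T_ss) e^(−t/τ).
T(268.8) = 38.6389 + (-28.0389)·e^(−268.8/104.594) = 38.6389 + (-28.0389)·0.0765397 = 36.4928 °C.

36.49 °C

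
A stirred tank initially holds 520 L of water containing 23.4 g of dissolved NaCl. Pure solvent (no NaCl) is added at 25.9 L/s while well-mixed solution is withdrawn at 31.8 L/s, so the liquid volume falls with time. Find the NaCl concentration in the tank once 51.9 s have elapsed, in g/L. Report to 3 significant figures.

Let m(t) be the amount of NaCl. Volume: V(t) = V₀ + (Q_in − Q_out) t = 520 − 5.9000 t; V(51.9) = 213.79 L.
Species balance (pure solvent in): dm/dt = −Q_out · m/V(t).
Separate: dm/m = −Q_out dt/V(t) ⇒ ln(m/m₀) = −(Q_out/(Q_in−Q_out)) ln(V/V₀).
m = m₀ (V₀/V)^(Q_out/(Q_in−Q_out)) = 23.4 × (520/213.79)^(-5.3898) = 0.19438 g.
C = m/V = 0.19438/213.79 = 0.00090922 g/L.

0.000909 g/L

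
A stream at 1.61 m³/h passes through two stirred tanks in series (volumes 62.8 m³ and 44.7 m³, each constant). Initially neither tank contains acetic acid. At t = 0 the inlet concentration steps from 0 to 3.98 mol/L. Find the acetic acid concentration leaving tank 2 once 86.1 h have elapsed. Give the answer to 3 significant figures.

Time constants: τᵢ = Vᵢ/Q for each well-mixed tank.
τ₁ = 62.8/1.61 = 39.006 h; τ₂ = 44.7/1.61 = 27.764 h.
Solving the cascade with C₁(0)=C₂(0)=0 gives C₂(t) = C_in[1 − (τ₁ e^(−t/τ₁) − τ₂ e^(−t/τ₂))/(τ₁ − τ₂)].
At t = 86.1: e^(−t/τ₁) = 0.10999, e^(−t/τ₂) = 0.044998.
C₂ = 3.98·[1 − (39.006·0.10999 − 27.764·0.044998)/(11.242)] = 3.98·0.72949 = 2.9034 mol/L.

2.90 mol/L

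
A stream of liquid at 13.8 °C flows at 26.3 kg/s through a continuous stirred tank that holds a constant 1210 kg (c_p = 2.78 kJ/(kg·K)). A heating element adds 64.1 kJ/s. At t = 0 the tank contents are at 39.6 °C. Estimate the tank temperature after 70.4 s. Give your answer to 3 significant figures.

20.1 °C

M c_p dT/dt = ṁ c_p (T_in − T) + Q̇.
Rearrange: dT/dt = (T_ss − T)/τ with τ = M/ṁ = 46.008 s and T_ss = T_in + Q̇/(ṁ c_p) = 14.677 °C.
T approaches T_ss exponentially: T(t) = T_ss + (T₀ − T_ss) e^(−t/τ).
T(70.4) = 14.677 + (24.923)·e^(−70.4/46.008) = 14.677 + (24.923)·0.21650 = 20.073 °C.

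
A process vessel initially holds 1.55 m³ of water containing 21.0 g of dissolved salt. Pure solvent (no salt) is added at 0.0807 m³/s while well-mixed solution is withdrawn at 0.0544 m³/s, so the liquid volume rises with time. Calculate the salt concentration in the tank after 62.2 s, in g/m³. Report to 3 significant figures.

1.49 g/m³

Let m(t) be the amount of salt. Volume: V(t) = V₀ + (Q_in − Q_out) t = 1.55 + 0.026300 t; V(62.2) = 3.1859 m³.
No salt enters, so dm/dt = −Q_out · (m/V).
Separate: dm/m = −Q_out dt/V(t) ⇒ ln(m/m₀) = −(Q_out/(Q_in−Q_out)) ln(V/V₀).
m = m₀ (V₀/V)^(Q_out/(Q_in−Q_out)) = 21.0 × (1.55/3.1859)^(2.0684) = 4.7317 g.
C = m/V = 4.7317/3.1859 = 1.4852 g/m³.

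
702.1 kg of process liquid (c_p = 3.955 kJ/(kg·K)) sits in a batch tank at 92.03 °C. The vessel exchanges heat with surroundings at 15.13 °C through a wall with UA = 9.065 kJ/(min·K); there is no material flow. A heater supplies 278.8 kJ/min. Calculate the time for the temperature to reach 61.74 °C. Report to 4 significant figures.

Lumped-capacitance energy balance: M c_p dT/dt = UA(T_amb − T) + Q̇.
τ = M c_p/UA = 306.322 min; T_ss = T_amb + Q̇/UA = 15.13 + 278.8/9.065 = 45.8857 °C.
T(t) = T_ss + (T₀ − T_ss)e^(−t/τ); set T = 61.74:
t = −τ ln[(T − T_ss)/(T₀ − T_ss)] = −306.322 · ln(0.343582) = 327.253 min.

327.3 min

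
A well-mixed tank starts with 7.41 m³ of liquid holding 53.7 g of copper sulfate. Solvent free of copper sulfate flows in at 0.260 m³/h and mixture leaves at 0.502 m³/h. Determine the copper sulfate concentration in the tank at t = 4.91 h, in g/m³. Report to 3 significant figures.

6.01 g/m³

Total volume: dV/dt = Q_in − Q_out = -0.24200 m³/h, so V(t) = 7.41 − 0.24200 t and V(4.91) = 6.2218 m³.
Species balance (pure solvent in): dm/dt = −Q_out · m/V(t).
Separate: dm/m = −Q_out dt/V(t) ⇒ ln(m/m₀) = −(Q_out/(Q_in−Q_out)) ln(V/V₀).
m = m₀ (V₀/V)^(Q_out/(Q_in−Q_out)) = 53.7 × (7.41/6.2218)^(-2.0744) = 37.370 g.
C = m/V = 37.370/6.2218 = 6.0063 g/m³.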